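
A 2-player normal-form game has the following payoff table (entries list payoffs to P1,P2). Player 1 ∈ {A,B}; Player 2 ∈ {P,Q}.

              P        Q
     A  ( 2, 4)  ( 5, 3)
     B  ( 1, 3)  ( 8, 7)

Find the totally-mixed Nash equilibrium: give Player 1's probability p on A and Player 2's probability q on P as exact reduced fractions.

P1 indiff ⇒ q·2+(1-q)·5 = q·1+(1-q)·8 ⇒ q(1) = (1-q)(3) ⇒ q = 3/4
P2 indiff ⇒ p·4+(1-p)·3 = p·3+(1-p)·7 ⇒ p(1) = (1-p)(4) ⇒ p = 4/5

P1 mixes 4/5 on A; P2 mixes 3/4 on P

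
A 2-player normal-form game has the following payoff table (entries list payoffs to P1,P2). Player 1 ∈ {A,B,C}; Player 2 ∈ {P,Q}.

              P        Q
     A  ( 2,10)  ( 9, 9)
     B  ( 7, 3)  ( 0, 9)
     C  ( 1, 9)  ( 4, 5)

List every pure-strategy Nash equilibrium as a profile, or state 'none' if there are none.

Equilibria: none

(A,P): not NE [P1→B gives 7>2]
(A,Q): not NE [P2→P gives 10>9]
(B,P): not NE [P2→Q gives 9>3]
(B,Q): not NE [P1→A gives 9>0]
(C,P): not NE [P1→B gives 7>1]
(C,Q): not NE [P1→A gives 9>4; P2→P gives 9>5]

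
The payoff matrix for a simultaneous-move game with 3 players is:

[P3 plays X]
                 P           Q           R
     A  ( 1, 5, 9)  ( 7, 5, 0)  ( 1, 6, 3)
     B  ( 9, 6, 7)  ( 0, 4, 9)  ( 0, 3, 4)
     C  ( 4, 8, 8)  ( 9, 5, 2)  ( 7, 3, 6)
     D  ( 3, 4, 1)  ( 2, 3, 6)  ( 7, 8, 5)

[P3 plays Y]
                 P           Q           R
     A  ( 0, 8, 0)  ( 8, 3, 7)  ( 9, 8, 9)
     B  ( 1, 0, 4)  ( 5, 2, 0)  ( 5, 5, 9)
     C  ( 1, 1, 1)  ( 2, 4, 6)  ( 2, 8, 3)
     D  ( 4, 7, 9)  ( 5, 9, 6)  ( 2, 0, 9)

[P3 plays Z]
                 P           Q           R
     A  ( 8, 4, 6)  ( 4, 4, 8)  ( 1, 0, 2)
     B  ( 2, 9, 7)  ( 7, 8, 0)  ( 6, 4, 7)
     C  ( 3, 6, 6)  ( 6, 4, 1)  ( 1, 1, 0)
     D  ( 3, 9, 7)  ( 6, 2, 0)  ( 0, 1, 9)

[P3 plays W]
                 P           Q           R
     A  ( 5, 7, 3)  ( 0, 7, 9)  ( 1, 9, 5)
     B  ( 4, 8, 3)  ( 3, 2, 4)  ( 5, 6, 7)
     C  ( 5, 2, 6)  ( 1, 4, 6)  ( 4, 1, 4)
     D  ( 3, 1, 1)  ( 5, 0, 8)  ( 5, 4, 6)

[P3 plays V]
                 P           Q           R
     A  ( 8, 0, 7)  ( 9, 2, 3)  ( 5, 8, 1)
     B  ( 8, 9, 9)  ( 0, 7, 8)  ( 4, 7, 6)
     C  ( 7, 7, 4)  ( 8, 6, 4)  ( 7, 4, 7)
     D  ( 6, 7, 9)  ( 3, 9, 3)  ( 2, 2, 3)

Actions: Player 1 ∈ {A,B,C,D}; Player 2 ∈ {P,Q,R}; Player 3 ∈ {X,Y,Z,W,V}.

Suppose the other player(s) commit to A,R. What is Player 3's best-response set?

u_3(X vs A,R) = 3
u_3(Y vs A,R) = 9
u_3(Z vs A,R) = 2
u_3(W vs A,R) = 5
u_3(V vs A,R) = 1
max payoff 9 at {Y}

BR_3 = {Y}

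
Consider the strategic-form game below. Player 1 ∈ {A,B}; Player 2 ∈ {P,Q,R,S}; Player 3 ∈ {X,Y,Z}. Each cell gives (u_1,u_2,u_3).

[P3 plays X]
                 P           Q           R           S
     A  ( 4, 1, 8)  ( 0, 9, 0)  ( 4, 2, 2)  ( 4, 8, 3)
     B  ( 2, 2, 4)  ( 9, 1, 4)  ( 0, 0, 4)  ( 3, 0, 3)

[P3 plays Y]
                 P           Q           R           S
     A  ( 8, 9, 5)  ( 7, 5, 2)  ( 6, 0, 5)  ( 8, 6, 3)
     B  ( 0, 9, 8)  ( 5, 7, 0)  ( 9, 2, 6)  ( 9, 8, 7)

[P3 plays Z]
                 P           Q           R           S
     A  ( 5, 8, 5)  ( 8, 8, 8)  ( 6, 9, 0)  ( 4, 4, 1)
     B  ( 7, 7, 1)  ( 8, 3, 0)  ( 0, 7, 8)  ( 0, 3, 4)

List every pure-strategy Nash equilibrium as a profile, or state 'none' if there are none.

Equilibria: none

(A,P,X): not NE [P2→Q gives 9>1]
(A,P,Y): not NE [P3→X gives 8>5]
(A,P,Z): not NE [P1→B gives 7>5; P2→R gives 9>8; P3→X gives 8>5]
(A,Q,X): not NE [P1→B gives 9>0; P3→Z gives 8>0]
(A,Q,Y): not NE [P2→P gives 9>5; P3→Z gives 8>2]
(A,Q,Z): not NE [P2→R gives 9>8]
(A,R,X): not NE [P2→Q gives 9>2; P3→Y gives 5>2]
(A,R,Y): not NE [P1→B gives 9>6; P2→P gives 9>0]
(A,R,Z): not NE [P3→Y gives 5>0]
(A,S,X): not NE [P2→Q gives 9>8]
(A,S,Y): not NE [P1→B gives 9>8; P2→P gives 9>6]
(A,S,Z): not NE [P2→R gives 9>4; P3→Y gives 3>1]
(B,P,X): not NE [P1→A gives 4>2; P3→Y gives 8>4]
(B,P,Y): not NE [P1→A gives 8>0]
(B,P,Z): not NE [P3→Y gives 8>1]
(B,Q,X): not NE [P2→P gives 2>1]
(B,Q,Y): not NE [P1→A gives 7>5; P2→P gives 9>7; P3→X gives 4>0]
(B,Q,Z): not NE [P2→R gives 7>3; P3→X gives 4>0]
(B,R,X): not NE [P1→A gives 4>0; P2→P gives 2>0; P3→Z gives 8>4]
(B,R,Y): not NE [P2→P gives 9>2; P3→Z gives 8>6]
(B,R,Z): not NE [P1→A gives 6>0]
(B,S,X): not NE [P1→A gives 4>3; P2→P gives 2>0; P3→Y gives 7>3]
(B,S,Y): not NE [P2→P gives 9>8]
(B,S,Z): not NE [P1→A gives 4>0; P2→R gives 7>3; P3→Y gives 7>4]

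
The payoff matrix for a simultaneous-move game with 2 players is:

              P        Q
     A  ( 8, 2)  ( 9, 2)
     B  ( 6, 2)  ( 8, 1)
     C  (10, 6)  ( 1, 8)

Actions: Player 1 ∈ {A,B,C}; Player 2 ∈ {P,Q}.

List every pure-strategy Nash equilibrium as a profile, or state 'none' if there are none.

PSNE = {(A,Q)}

(A,P): not NE [P1→C gives 10>8]
(A,Q): NE
(B,P): not NE [P1→C gives 10>6]
(B,Q): not NE [P1→A gives 9>8; P2→P gives 2>1]
(C,P): not NE [P2→Q gives 8>6]
(C,Q): not NE [P1→A gives 9>1]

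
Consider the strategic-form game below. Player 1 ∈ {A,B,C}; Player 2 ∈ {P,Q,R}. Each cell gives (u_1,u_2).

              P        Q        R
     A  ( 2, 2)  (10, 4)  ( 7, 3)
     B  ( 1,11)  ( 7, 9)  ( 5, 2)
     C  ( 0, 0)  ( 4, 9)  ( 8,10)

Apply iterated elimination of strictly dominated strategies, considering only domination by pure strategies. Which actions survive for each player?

P1 drop B (A beats it: P:2>1 Q:10>7 R:7>5)
P2 drop P (Q beats it: A:4>2 C:9>0)
P1→{A,C} P2→{Q,R}

Survivors P1:{A,C} P2:{Q,R}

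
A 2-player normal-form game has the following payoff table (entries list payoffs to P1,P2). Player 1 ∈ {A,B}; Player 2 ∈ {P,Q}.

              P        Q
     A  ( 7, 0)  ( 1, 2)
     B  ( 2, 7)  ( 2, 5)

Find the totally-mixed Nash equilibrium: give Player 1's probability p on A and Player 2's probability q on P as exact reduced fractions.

P1 mixes 1/2 on A; P2 mixes 1/6 on P

P1 indiff ⇒ q·7+(1-q)·1 = q·2+(1-q)·2 ⇒ q(5) = (1-q)(1) ⇒ q = 1/6
P2 indiff ⇒ p·0+(1-p)·7 = p·2+(1-p)·5 ⇒ p(-2) = (1-p)(-2) ⇒ p = 1/2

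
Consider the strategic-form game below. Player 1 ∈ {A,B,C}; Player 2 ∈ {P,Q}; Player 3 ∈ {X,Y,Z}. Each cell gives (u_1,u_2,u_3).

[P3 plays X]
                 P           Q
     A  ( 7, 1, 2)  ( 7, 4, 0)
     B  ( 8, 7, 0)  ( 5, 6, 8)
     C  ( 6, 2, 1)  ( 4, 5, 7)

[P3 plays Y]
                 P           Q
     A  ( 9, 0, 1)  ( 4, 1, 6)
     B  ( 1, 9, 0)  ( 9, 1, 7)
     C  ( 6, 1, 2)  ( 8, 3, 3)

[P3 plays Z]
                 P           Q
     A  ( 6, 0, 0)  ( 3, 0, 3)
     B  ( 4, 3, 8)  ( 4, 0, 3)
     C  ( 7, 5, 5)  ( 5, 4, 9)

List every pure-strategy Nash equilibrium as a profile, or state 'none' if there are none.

(A,P,X): not NE [P1→B gives 8>7; P2→Q gives 4>1]
(A,P,Y): not NE [P2→Q gives 1>0; P3→X gives 2>1]
(A,P,Z): not NE [P1→C gives 7>6; P3→X gives 2>0]
(A,Q,X): not NE [P3→Y gives 6>0]
(A,Q,Y): not NE [P1→B gives 9>4]
(A,Q,Z): not NE [P1→C gives 5>3; P3→Y gives 6>3]
(B,P,X): not NE [P3→Z gives 8>0]
(B,P,Y): not NE [P1→A gives 9>1; P3→Z gives 8>0]
(B,P,Z): not NE [P1→C gives 7>4]
(B,Q,X): not NE [P1→A gives 7>5; P2→P gives 7>6]
(B,Q,Y): not NE [P2→P gives 9>1; P3→X gives 8>7]
(B,Q,Z): not NE [P1→C gives 5>4; P2→P gives 3>0; P3→X gives 8>3]
(C,P,X): not NE [P1→B gives 8>6; P2→Q gives 5>2; P3→Z gives 5>1]
(C,P,Y): not NE [P1→A gives 9>6; P2→Q gives 3>1; P3→Z gives 5>2]
(C,P,Z): NE
(C,Q,X): not NE [P1→A gives 7>4; P3→Z gives 9>7]
(C,Q,Y): not NE [P1→B gives 9>8; P3→Z gives 9>3]
(C,Q,Z): not NE [P2→P gives 5>4]

PSNE = {(C,P,Z)}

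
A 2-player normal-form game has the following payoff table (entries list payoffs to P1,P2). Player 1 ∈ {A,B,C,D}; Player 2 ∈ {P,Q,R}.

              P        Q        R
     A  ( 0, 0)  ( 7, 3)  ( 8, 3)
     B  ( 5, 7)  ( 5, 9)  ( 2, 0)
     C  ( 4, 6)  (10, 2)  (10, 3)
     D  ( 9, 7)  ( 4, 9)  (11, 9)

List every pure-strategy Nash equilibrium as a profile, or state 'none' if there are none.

NE set: (D,R)

(A,P): not NE [P1→D gives 9>0; P2→R gives 3>0]
(A,Q): not NE [P1→C gives 10>7]
(A,R): not NE [P1→D gives 11>8]
(B,P): not NE [P1→D gives 9>5; P2→Q gives 9>7]
(B,Q): not NE [P1→C gives 10>5]
(B,R): not NE [P1→D gives 11>2; P2→Q gives 9>0]
(C,P): not NE [P1→D gives 9>4]
(C,Q): not NE [P2→P gives 6>2]
(C,R): not NE [P1→D gives 11>10; P2→P gives 6>3]
(D,P): not NE [P2→R gives 9>7]
(D,Q): not NE [P1→C gives 10>4]
(D,R): NE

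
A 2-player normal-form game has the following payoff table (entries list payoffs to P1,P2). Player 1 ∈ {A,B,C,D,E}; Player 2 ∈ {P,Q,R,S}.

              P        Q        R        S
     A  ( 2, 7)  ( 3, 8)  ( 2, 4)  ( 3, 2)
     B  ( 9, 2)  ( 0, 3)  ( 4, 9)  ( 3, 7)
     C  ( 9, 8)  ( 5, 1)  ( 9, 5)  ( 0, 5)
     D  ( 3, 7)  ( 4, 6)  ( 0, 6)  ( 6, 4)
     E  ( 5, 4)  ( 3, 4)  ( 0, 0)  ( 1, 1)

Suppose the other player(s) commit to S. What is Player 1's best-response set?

P1 best: {D}

u_1(A vs S) = 3
u_1(B vs S) = 3
u_1(C vs S) = 0
u_1(D vs S) = 6
u_1(E vs S) = 1
max payoff 6 at {D}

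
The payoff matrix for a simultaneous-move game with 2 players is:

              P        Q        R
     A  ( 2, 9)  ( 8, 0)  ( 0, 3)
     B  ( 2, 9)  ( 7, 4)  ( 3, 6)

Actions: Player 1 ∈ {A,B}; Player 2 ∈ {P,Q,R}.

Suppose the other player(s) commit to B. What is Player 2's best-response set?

P2 best: {P}

u_2(P vs B) = 9
u_2(Q vs B) = 4
u_2(R vs B) = 6
max payoff 9 at {P}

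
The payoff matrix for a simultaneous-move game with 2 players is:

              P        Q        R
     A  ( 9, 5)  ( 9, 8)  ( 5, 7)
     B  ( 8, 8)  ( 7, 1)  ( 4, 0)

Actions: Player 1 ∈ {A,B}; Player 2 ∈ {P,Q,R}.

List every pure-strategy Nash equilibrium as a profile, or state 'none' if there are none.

PSNE = {(A,Q)}

(A,P): not NE [P2→Q gives 8>5]
(A,Q): NE
(A,R): not NE [P2→Q gives 8>7]
(B,P): not NE [P1→A gives 9>8]
(B,Q): not NE [P1→A gives 9>7; P2→P gives 8>1]
(B,R): not NE [P1→A gives 5>4; P2→P gives 8>0]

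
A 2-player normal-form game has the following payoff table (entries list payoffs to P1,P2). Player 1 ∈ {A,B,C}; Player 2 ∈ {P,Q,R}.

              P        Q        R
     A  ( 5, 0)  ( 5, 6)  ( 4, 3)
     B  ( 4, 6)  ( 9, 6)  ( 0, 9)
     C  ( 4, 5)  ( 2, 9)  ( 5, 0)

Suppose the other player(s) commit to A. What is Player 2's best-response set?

P2 best: {Q}

u_2(P vs A) = 0
u_2(Q vs A) = 6
u_2(R vs A) = 3
max payoff 6 at {Q}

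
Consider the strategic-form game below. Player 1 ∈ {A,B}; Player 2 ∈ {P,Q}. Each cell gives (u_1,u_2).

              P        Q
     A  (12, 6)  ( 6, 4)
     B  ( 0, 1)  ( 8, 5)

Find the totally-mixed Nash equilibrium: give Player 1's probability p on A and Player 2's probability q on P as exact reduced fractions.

P1 indiff ⇒ q·12+(1-q)·6 = q·0+(1-q)·8 ⇒ q(12) = (1-q)(2) ⇒ q = 1/7
P2 indiff ⇒ p·6+(1-p)·1 = p·4+(1-p)·5 ⇒ p(2) = (1-p)(4) ⇒ p = 2/3

(p,q) = (2/3, 1/7)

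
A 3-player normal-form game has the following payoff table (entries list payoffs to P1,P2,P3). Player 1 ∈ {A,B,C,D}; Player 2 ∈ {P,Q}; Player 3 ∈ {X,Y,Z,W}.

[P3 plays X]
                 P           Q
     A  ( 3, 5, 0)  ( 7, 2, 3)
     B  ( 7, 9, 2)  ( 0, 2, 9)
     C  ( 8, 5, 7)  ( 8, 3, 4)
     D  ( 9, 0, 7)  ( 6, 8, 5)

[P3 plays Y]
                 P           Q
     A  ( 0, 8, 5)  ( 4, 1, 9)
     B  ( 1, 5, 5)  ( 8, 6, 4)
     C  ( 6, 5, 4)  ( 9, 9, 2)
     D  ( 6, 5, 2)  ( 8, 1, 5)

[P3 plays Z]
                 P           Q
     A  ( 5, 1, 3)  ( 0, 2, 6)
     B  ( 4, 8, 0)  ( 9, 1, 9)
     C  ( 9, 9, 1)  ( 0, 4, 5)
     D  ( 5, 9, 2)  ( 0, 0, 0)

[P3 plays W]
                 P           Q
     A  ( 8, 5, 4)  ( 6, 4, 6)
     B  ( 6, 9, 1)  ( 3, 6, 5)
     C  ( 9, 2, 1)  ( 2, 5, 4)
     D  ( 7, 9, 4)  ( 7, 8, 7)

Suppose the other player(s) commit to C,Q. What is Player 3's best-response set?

P3 best: {Z}

u_3(X vs C,Q) = 4
u_3(Y vs C,Q) = 2
u_3(Z vs C,Q) = 5
u_3(W vs C,Q) = 4
max payoff 5 at {Z}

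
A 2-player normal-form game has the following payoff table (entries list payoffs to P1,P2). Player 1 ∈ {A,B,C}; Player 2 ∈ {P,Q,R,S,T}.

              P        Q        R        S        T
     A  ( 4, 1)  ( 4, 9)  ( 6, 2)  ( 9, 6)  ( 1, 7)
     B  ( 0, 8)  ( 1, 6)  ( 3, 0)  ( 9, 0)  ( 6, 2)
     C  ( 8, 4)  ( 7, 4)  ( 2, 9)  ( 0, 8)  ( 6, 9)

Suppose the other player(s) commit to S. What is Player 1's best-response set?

u_1(A vs S) = 9
u_1(B vs S) = 9
u_1(C vs S) = 0
max payoff 9 at {A,B}

BR_1 = {A,B}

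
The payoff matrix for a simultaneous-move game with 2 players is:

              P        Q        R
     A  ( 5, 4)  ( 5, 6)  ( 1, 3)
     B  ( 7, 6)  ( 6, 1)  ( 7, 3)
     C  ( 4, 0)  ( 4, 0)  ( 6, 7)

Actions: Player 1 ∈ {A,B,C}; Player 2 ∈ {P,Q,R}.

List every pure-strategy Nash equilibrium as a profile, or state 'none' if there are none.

NE set: (B,P)

(A,P): not NE [P1→B gives 7>5; P2→Q gives 6>4]
(A,Q): not NE [P1→B gives 6>5]
(A,R): not NE [P1→B gives 7>1; P2→Q gives 6>3]
(B,P): NE
(B,Q): not NE [P2→P gives 6>1]
(B,R): not NE [P2→P gives 6>3]
(C,P): not NE [P1→B gives 7>4; P2→R gives 7>0]
(C,Q): not NE [P1→B gives 6>4; P2→R gives 7>0]
(C,R): not NE [P1→B gives 7>6]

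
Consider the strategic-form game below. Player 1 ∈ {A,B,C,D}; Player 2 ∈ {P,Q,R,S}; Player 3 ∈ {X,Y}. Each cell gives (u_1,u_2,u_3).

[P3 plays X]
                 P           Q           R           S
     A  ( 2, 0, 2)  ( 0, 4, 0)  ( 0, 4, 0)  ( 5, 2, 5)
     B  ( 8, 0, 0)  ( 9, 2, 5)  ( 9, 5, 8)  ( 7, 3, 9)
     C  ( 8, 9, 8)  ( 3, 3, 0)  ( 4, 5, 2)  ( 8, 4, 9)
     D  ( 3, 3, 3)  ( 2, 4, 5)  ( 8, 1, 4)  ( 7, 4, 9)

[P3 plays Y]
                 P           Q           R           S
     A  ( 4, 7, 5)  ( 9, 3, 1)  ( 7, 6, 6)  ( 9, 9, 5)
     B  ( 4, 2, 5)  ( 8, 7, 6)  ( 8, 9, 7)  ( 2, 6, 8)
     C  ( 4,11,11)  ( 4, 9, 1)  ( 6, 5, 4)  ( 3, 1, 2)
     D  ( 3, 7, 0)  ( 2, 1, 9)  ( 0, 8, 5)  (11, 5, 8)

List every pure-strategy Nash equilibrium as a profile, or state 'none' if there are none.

(A,P,X): not NE [P1→C gives 8>2; P2→R gives 4>0; P3→Y gives 5>2]
(A,P,Y): not NE [P2→S gives 9>7]
(A,Q,X): not NE [P1→B gives 9>0; P3→Y gives 1>0]
(A,Q,Y): not NE [P2→S gives 9>3]
(A,R,X): not NE [P1→B gives 9>0; P3→Y gives 6>0]
(A,R,Y): not NE [P1→B gives 8>7; P2→S gives 9>6]
(A,S,X): not NE [P1→C gives 8>5; P2→R gives 4>2]
(A,S,Y): not NE [P1→D gives 11>9]
(B,P,X): not NE [P2→R gives 5>0; P3→Y gives 5>0]
(B,P,Y): not NE [P2→R gives 9>2]
(B,Q,X): not NE [P2→R gives 5>2; P3→Y gives 6>5]
(B,Q,Y): not NE [P1→A gives 9>8; P2→R gives 9>7]
(B,R,X): NE
(B,R,Y): not NE [P3→X gives 8>7]
(B,S,X): not NE [P1→C gives 8>7; P2→R gives 5>3]
(B,S,Y): not NE [P1→D gives 11>2; P2→R gives 9>6; P3→X gives 9>8]
(C,P,X): not NE [P3→Y gives 11>8]
(C,P,Y): NE
(C,Q,X): not NE [P1→B gives 9>3; P2→P gives 9>3; P3→Y gives 1>0]
(C,Q,Y): not NE [P1→A gives 9>4; P2→P gives 11>9]
(C,R,X): not NE [P1→B gives 9>4; P2→P gives 9>5; P3→Y gives 4>2]
(C,R,Y): not NE [P1→B gives 8>6; P2→P gives 11>5]
(C,S,X): not NE [P2→P gives 9>4]
(C,S,Y): not NE [P1→D gives 11>3; P2→P gives 11>1; P3→X gives 9>2]
(D,P,X): not NE [P1→C gives 8>3; P2→S gives 4>3]
(D,P,Y): not NE [P1→C gives 4>3; P2→R gives 8>7; P3→X gives 3>0]
(D,Q,X): not NE [P1→B gives 9>2; P3→Y gives 9>5]
(D,Q,Y): not NE [P1→A gives 9>2; P2→R gives 8>1]
(D,R,X): not NE [P1→B gives 9>8; P2→S gives 4>1; P3→Y gives 5>4]
(D,R,Y): not NE [P1→B gives 8>0]
(D,S,X): not NE [P1→C gives 8>7]
(D,S,Y): not NE [P2→R gives 8>5; P3→X gives 9>8]

PSNE = {(B,R,X), (C,P,Y)}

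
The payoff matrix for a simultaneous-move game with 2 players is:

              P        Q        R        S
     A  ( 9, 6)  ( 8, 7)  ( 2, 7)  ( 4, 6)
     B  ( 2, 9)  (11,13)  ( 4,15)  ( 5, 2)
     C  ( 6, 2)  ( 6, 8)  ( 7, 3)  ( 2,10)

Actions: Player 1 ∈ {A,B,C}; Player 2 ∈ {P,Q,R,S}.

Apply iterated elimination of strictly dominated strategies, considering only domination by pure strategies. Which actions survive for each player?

P2 drop P (Q beats it: A:7>6 B:13>9 C:8>2)
P1 drop A (B beats it: Q:11>8 R:4>2 S:5>4)
P1→{B,C} P2→{Q,R,S}

Remaining: P1:{B,C} P2:{Q,R,S}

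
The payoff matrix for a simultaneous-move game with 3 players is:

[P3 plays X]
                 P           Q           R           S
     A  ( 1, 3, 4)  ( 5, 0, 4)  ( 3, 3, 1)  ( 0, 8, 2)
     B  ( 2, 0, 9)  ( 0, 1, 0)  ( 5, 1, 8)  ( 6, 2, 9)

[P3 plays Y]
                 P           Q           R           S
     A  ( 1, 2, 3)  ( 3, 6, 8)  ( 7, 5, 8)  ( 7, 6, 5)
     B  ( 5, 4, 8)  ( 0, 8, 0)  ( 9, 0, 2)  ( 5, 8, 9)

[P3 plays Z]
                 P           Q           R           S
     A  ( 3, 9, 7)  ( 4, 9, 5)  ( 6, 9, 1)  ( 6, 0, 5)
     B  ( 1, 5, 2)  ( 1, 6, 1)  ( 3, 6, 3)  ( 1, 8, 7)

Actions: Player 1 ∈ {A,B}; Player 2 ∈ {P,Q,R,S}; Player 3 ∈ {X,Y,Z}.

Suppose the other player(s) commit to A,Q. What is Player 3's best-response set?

u_3(X vs A,Q) = 4
u_3(Y vs A,Q) = 8
u_3(Z vs A,Q) = 5
max payoff 8 at {Y}

P3 best: {Y}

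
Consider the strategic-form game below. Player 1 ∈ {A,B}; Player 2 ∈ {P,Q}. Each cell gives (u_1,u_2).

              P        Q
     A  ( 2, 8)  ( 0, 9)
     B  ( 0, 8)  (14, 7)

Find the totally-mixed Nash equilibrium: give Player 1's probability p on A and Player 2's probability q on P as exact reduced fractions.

p=1/2, q=7/8

P1 indiff ⇒ q·2+(1-q)·0 = q·0+(1-q)·14 ⇒ q(2) = (1-q)(14) ⇒ q = 7/8
P2 indiff ⇒ p·8+(1-p)·8 = p·9+(1-p)·7 ⇒ p(-1) = (1-p)(-1) ⇒ p = 1/2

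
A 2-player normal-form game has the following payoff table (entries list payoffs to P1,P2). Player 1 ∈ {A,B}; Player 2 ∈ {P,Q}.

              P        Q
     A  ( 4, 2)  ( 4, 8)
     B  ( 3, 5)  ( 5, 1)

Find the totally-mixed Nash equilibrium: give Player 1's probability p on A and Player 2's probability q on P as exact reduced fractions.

p=2/5, q=1/2

P1 indiff ⇒ q·4+(1-q)·4 = q·3+(1-q)·5 ⇒ q(1) = (1-q)(1) ⇒ q = 1/2
P2 indiff ⇒ p·2+(1-p)·5 = p·8+(1-p)·1 ⇒ p(-6) = (1-p)(-4) ⇒ p = 2/5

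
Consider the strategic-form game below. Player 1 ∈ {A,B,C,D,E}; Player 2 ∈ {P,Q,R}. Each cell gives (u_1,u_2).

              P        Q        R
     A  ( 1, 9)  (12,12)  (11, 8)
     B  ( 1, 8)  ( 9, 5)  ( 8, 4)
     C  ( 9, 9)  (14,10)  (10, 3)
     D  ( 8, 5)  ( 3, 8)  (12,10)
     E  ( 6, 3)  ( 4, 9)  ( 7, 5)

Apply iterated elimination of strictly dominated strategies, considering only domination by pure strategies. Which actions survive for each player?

P1 drop B (C beats it: P:9>1 Q:14>9 R:10>8)
P1 drop E (C beats it: P:9>6 Q:14>4 R:10>7)
P2 drop P (Q beats it: A:12>9 C:10>9 D:8>5)
P1→{A,C,D} P2→{Q,R}

Remaining: P1:{A,C,D} P2:{Q,R}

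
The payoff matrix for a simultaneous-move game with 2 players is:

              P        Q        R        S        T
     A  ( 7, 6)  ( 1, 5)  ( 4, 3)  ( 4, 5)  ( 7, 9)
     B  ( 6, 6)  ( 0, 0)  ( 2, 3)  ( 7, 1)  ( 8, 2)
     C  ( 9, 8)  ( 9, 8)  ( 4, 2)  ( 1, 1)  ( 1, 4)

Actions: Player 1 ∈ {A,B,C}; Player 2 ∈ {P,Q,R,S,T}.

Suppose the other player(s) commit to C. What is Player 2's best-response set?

u_2(P vs C) = 8
u_2(Q vs C) = 8
u_2(R vs C) = 2
u_2(S vs C) = 1
u_2(T vs C) = 4
max payoff 8 at {P,Q}

argmax u_2 = {P,Q}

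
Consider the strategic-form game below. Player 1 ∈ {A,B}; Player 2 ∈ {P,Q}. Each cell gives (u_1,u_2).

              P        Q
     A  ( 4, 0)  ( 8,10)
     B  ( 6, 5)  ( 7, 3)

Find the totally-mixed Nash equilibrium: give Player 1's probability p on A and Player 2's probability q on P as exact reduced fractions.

P1 indiff ⇒ q·4+(1-q)·8 = q·6+(1-q)·7 ⇒ q(-2) = (1-q)(-1) ⇒ q = 1/3
P2 indiff ⇒ p·0+(1-p)·5 = p·10+(1-p)·3 ⇒ p(-10) = (1-p)(-2) ⇒ p = 1/6

p=1/6, q=1/3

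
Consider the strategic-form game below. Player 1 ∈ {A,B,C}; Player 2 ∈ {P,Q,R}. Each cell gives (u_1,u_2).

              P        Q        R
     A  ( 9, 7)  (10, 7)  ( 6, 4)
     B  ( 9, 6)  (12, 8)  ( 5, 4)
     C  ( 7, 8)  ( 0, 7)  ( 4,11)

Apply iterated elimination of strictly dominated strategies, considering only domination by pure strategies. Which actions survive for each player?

P1 drop C (A beats it: P:9>7 Q:10>0 R:6>4)
P2 drop R (P beats it: A:7>4 B:6>4)
P1→{A,B} P2→{P,Q}

Remaining: P1:{A,B} P2:{P,Q}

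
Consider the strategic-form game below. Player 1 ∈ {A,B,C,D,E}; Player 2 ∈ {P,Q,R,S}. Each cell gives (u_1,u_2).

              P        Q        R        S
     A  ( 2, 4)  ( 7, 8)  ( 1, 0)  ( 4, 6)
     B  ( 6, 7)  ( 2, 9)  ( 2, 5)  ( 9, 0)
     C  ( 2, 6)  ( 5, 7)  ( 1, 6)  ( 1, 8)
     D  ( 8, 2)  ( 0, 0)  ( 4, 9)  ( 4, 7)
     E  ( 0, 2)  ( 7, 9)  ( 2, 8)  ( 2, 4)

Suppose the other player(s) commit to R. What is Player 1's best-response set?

u_1(A vs R) = 1
u_1(B vs R) = 2
u_1(C vs R) = 1
u_1(D vs R) = 4
u_1(E vs R) = 2
max payoff 4 at {D}

BR_1 = {D}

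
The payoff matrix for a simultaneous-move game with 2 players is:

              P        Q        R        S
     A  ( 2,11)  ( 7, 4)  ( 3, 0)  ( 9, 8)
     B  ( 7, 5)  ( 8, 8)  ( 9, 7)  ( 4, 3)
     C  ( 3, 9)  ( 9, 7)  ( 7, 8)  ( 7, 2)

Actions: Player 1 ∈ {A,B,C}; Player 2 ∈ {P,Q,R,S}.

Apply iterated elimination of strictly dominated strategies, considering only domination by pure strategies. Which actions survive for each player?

P2 drop S (P beats it: A:11>8 B:5>3 C:9>2)
P1 drop A (B beats it: P:7>2 Q:8>7 R:9>3)
P1→{B,C} P2→{P,Q,R}

IESDS → P1:{B,C} P2:{P,Q,R}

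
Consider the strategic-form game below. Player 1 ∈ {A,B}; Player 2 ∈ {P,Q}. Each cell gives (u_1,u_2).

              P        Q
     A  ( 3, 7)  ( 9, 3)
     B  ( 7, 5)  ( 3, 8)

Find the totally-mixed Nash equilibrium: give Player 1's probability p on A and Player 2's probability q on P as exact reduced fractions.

P1 indiff ⇒ q·3+(1-q)·9 = q·7+(1-q)·3 ⇒ q(-4) = (1-q)(-6) ⇒ q = 3/5
P2 indiff ⇒ p·7+(1-p)·5 = p·3+(1-p)·8 ⇒ p(4) = (1-p)(3) ⇒ p = 3/7

(p,q) = (3/7, 3/5)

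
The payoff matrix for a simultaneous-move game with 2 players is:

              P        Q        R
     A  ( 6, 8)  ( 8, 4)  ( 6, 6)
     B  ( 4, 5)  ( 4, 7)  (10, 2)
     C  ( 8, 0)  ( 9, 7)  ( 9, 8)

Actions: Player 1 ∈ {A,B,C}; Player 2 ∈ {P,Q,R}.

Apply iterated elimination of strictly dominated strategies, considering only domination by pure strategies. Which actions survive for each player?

P1 drop A (C beats it: P:8>6 Q:9>8 R:9>6)
P2 drop P (Q beats it: B:7>5 C:7>0)
P1→{B,C} P2→{Q,R}

IESDS → P1:{B,C} P2:{Q,R}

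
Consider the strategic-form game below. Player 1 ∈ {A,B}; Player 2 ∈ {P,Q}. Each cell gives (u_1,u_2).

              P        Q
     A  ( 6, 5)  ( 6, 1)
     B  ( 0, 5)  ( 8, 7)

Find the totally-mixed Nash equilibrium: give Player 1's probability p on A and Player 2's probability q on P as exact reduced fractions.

P1 mixes 1/3 on A; P2 mixes 1/4 on P

P1 indiff ⇒ q·6+(1-q)·6 = q·0+(1-q)·8 ⇒ q(6) = (1-q)(2) ⇒ q = 1/4
P2 indiff ⇒ p·5+(1-p)·5 = p·1+(1-p)·7 ⇒ p(4) = (1-p)(2) ⇒ p = 1/3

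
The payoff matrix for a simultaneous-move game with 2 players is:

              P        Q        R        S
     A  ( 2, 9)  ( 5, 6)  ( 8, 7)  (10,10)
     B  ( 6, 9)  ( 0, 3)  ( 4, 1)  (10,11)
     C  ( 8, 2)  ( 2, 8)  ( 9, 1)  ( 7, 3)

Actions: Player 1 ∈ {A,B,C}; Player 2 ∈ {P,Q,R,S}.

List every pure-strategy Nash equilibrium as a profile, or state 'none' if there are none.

NE set: (A,S), (B,S)

(A,P): not NE [P1→C gives 8>2; P2→S gives 10>9]
(A,Q): not NE [P2→S gives 10>6]
(A,R): not NE [P1→C gives 9>8; P2→S gives 10>7]
(A,S): NE
(B,P): not NE [P1→C gives 8>6; P2→S gives 11>9]
(B,Q): not NE [P1→A gives 5>0; P2→S gives 11>3]
(B,R): not NE [P1→C gives 9>4; P2→S gives 11>1]
(B,S): NE
(C,P): not NE [P2→Q gives 8>2]
(C,Q): not NE [P1→A gives 5>2]
(C,R): not NE [P2→Q gives 8>1]
(C,S): not NE [P1→B gives 10>7; P2→Q gives 8>3]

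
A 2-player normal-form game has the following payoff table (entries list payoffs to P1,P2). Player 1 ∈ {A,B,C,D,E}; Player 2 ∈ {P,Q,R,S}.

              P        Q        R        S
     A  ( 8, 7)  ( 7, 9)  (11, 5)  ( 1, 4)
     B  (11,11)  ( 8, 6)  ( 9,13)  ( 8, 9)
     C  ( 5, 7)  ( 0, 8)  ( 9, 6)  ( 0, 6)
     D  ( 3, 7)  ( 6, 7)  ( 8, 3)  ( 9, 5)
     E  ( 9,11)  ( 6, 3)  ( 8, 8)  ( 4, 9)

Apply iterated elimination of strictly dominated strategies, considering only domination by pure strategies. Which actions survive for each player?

Remaining: P1:{A,B} P2:{P,Q,R}

P1 drop C (A beats it: P:8>5 Q:7>0 R:11>9 S:1>0)
P1 drop E (B beats it: P:11>9 Q:8>6 R:9>8 S:8>4)
P2 drop S (P beats it: A:7>4 B:11>9 D:7>5)
P1 drop D (A beats it: P:8>3 Q:7>6 R:11>8)
P1→{A,B} P2→{P,Q,R}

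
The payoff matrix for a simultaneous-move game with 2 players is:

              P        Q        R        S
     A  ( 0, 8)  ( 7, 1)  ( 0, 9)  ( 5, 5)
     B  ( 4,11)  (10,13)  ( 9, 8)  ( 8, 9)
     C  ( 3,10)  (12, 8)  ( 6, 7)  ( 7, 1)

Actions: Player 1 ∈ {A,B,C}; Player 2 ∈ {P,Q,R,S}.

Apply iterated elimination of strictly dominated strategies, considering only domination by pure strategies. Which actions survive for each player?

P1 drop A (B beats it: P:4>0 Q:10>7 R:9>0 S:8>5)
P2 drop R (P beats it: B:11>8 C:10>7)
P2 drop S (P beats it: B:11>9 C:10>1)
P1→{B,C} P2→{P,Q}

IESDS → P1:{B,C} P2:{P,Q}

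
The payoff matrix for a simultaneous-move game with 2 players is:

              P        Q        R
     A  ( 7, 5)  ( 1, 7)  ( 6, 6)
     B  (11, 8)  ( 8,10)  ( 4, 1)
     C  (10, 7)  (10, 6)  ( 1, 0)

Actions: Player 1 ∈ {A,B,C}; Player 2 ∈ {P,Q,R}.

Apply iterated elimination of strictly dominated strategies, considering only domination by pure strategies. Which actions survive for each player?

Survivors P1:{B,C} P2:{P,Q}

P2 drop R (Q beats it: A:7>6 B:10>1 C:6>0)
P1 drop A (B beats it: P:11>7 Q:8>1)
P1→{B,C} P2→{P,Q}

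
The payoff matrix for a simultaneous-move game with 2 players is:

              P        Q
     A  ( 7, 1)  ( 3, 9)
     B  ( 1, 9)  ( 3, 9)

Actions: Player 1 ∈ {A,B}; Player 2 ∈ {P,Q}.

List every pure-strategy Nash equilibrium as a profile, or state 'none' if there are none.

(A,P): not NE [P2→Q gives 9>1]
(A,Q): NE
(B,P): not NE [P1→A gives 7>1]
(B,Q): NE

Nash profiles: (A,Q), (B,Q)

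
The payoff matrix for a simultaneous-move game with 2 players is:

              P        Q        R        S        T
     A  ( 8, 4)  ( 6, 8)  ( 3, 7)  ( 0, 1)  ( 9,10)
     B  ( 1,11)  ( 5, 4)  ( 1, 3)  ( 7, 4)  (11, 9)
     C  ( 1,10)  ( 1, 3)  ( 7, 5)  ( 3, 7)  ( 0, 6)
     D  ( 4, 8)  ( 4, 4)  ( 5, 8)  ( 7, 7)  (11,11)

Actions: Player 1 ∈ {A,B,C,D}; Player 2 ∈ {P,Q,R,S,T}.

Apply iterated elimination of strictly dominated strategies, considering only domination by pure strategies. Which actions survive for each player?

P2 drop Q (T beats it: A:10>8 B:9>4 C:6>3 D:11>4)
P2 drop R (T beats it: A:10>7 B:9>3 C:6>5 D:11>8)
P1 drop C (D beats it: P:4>1 S:7>3 T:11>0)
P2 drop S (P beats it: A:4>1 B:11>4 D:8>7)
P1→{A,B,D} P2→{P,T}

Survivors P1:{A,B,D} P2:{P,T}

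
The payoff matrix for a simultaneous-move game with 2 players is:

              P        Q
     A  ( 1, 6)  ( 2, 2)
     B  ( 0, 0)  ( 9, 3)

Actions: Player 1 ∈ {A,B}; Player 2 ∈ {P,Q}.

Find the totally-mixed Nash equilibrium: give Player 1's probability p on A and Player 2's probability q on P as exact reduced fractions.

p=3/7, q=7/8

P1 indiff ⇒ q·1+(1-q)·2 = q·0+(1-q)·9 ⇒ q(1) = (1-q)(7) ⇒ q = 7/8
P2 indiff ⇒ p·6+(1-p)·0 = p·2+(1-p)·3 ⇒ p(4) = (1-p)(3) ⇒ p = 3/7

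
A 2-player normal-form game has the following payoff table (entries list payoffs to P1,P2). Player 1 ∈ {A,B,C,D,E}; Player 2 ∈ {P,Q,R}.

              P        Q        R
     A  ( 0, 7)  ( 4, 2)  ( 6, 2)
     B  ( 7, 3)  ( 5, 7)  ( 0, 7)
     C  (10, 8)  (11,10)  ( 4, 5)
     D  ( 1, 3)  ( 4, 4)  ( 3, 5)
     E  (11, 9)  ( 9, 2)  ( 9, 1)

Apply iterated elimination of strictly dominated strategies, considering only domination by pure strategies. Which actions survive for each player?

Remaining: P1:{C,E} P2:{P,Q}

P1 drop A (E beats it: P:11>0 Q:9>4 R:9>6)
P1 drop B (C beats it: P:10>7 Q:11>5 R:4>0)
P1 drop D (C beats it: P:10>1 Q:11>4 R:4>3)
P2 drop R (P beats it: C:8>5 E:9>1)
P1→{C,E} P2→{P,Q}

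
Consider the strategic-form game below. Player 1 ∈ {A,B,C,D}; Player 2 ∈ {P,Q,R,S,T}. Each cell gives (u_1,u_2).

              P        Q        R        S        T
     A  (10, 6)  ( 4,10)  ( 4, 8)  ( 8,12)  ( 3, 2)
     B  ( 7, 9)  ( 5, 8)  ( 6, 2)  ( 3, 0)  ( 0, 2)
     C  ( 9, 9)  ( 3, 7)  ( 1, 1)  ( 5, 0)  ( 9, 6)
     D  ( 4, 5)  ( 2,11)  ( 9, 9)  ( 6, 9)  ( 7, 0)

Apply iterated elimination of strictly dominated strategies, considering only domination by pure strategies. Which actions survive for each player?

IESDS → P1:{A,B} P2:{P,Q,S}

P2 drop R (Q beats it: A:10>8 B:8>2 C:7>1 D:11>9)
P2 drop T (P beats it: A:6>2 B:9>2 C:9>6 D:5>0)
P1 drop C (A beats it: P:10>9 Q:4>3 S:8>5)
P1 drop D (A beats it: P:10>4 Q:4>2 S:8>6)
P1→{A,B} P2→{P,Q,S}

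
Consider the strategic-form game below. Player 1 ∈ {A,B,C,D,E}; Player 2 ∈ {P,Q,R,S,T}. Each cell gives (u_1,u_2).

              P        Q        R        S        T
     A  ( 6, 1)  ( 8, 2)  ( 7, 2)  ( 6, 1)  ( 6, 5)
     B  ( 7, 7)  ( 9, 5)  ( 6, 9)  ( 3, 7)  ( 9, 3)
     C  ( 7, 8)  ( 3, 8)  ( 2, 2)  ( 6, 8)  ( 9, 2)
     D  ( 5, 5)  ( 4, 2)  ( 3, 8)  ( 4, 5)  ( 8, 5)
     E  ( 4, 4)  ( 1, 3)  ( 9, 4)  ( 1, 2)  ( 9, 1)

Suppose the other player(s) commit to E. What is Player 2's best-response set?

BR_2 = {P,R}

u_2(P vs E) = 4
u_2(Q vs E) = 3
u_2(R vs E) = 4
u_2(S vs E) = 2
u_2(T vs E) = 1
max payoff 4 at {P,R}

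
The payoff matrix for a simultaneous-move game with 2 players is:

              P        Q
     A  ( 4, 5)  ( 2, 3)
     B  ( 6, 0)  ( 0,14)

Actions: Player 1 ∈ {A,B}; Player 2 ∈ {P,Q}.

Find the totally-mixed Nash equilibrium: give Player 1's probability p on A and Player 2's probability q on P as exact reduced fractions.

P1 indiff ⇒ q·4+(1-q)·2 = q·6+(1-q)·0 ⇒ q(-2) = (1-q)(-2) ⇒ q = 1/2
P2 indiff ⇒ p·5+(1-p)·0 = p·3+(1-p)·14 ⇒ p(2) = (1-p)(14) ⇒ p = 7/8

P1 mixes 7/8 on A; P2 mixes 1/2 on P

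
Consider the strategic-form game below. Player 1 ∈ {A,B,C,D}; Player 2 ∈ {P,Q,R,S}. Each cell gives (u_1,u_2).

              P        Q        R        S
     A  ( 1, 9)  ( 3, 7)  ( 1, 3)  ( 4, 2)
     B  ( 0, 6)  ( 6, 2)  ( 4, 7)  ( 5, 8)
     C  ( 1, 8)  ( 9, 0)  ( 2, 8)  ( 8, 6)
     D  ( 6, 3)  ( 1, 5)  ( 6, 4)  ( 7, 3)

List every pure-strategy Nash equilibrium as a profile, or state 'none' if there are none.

(A,P): not NE [P1→D gives 6>1]
(A,Q): not NE [P1→C gives 9>3; P2→P gives 9>7]
(A,R): not NE [P1→D gives 6>1; P2→P gives 9>3]
(A,S): not NE [P1→C gives 8>4; P2→P gives 9>2]
(B,P): not NE [P1→D gives 6>0; P2→S gives 8>6]
(B,Q): not NE [P1→C gives 9>6; P2→S gives 8>2]
(B,R): not NE [P1→D gives 6>4; P2→S gives 8>7]
(B,S): not NE [P1→C gives 8>5]
(C,P): not NE [P1→D gives 6>1]
(C,Q): not NE [P2→R gives 8>0]
(C,R): not NE [P1→D gives 6>2]
(C,S): not NE [P2→R gives 8>6]
(D,P): not NE [P2→Q gives 5>3]
(D,Q): not NE [P1→C gives 9>1]
(D,R): not NE [P2→Q gives 5>4]
(D,S): not NE [P1→C gives 8>7; P2→Q gives 5>3]

PSNE: ∅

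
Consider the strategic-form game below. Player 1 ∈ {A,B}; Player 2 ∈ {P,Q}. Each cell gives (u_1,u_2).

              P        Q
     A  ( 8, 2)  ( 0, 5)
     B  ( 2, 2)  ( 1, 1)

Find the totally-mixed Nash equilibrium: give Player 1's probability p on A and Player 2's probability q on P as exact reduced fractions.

P1 indiff ⇒ q·8+(1-q)·0 = q·2+(1-q)·1 ⇒ q(6) = (1-q)(1) ⇒ q = 1/7
P2 indiff ⇒ p·2+(1-p)·2 = p·5+(1-p)·1 ⇒ p(-3) = (1-p)(-1) ⇒ p = 1/4

p=1/4, q=1/7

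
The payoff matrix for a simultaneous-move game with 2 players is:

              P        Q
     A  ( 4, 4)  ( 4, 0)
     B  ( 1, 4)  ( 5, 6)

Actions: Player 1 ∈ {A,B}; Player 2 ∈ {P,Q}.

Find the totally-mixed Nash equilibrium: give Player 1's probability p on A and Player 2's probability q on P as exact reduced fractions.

(p,q) = (1/3, 1/4)

P1 indiff ⇒ q·4+(1-q)·4 = q·1+(1-q)·5 ⇒ q(3) = (1-q)(1) ⇒ q = 1/4
P2 indiff ⇒ p·4+(1-p)·4 = p·0+(1-p)·6 ⇒ p(4) = (1-p)(2) ⇒ p = 1/3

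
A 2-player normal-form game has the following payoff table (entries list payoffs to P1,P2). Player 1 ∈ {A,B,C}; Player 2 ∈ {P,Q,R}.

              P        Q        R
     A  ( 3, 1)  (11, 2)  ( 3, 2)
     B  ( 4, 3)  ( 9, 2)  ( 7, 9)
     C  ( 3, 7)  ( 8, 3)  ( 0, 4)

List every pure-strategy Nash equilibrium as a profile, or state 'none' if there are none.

PSNE = {(A,Q), (B,R)}

(A,P): not NE [P1→B gives 4>3; P2→R gives 2>1]
(A,Q): NE
(A,R): not NE [P1→B gives 7>3]
(B,P): not NE [P2→R gives 9>3]
(B,Q): not NE [P1→A gives 11>9; P2→R gives 9>2]
(B,R): NE
(C,P): not NE [P1→B gives 4>3]
(C,Q): not NE [P1→A gives 11>8; P2→P gives 7>3]
(C,R): not NE [P1→B gives 7>0; P2→P gives 7>4]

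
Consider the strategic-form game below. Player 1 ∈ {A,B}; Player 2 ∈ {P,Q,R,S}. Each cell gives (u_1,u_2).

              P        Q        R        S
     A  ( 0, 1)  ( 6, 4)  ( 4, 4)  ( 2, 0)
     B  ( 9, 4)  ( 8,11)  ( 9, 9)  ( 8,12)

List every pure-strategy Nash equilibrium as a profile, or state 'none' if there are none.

(A,P): not NE [P1→B gives 9>0; P2→R gives 4>1]
(A,Q): not NE [P1→B gives 8>6]
(A,R): not NE [P1→B gives 9>4]
(A,S): not NE [P1→B gives 8>2; P2→R gives 4>0]
(B,P): not NE [P2→S gives 12>4]
(B,Q): not NE [P2→S gives 12>11]
(B,R): not NE [P2→S gives 12>9]
(B,S): NE

PSNE = {(B,S)}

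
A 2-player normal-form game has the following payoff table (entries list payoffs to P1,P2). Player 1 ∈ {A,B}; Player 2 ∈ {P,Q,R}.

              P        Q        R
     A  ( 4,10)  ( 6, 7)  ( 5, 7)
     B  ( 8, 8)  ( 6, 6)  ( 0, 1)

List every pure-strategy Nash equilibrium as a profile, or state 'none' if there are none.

PSNE = {(B,P)}

(A,P): not NE [P1→B gives 8>4]
(A,Q): not NE [P2→P gives 10>7]
(A,R): not NE [P2→P gives 10>7]
(B,P): NE
(B,Q): not NE [P2→P gives 8>6]
(B,R): not NE [P1→A gives 5>0; P2→P gives 8>1]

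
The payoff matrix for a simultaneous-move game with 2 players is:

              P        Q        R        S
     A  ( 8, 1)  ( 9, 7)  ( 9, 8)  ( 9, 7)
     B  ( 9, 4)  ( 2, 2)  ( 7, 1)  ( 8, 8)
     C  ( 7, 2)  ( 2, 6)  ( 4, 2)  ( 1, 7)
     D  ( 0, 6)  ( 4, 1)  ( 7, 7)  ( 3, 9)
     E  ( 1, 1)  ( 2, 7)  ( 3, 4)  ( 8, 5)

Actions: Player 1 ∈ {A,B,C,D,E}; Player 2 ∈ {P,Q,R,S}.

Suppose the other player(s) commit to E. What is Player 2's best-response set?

u_2(P vs E) = 1
u_2(Q vs E) = 7
u_2(R vs E) = 4
u_2(S vs E) = 5
max payoff 7 at {Q}

P2 best: {Q}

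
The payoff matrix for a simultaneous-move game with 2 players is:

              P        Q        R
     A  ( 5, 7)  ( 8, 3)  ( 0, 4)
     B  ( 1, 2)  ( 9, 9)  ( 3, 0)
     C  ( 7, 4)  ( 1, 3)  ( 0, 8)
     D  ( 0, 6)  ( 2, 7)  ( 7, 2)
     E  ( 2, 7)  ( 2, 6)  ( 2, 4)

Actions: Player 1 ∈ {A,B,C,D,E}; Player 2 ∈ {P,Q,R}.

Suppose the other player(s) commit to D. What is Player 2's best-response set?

BR_2 = {Q}

u_2(P vs D) = 6
u_2(Q vs D) = 7
u_2(R vs D) = 2
max payoff 7 at {Q}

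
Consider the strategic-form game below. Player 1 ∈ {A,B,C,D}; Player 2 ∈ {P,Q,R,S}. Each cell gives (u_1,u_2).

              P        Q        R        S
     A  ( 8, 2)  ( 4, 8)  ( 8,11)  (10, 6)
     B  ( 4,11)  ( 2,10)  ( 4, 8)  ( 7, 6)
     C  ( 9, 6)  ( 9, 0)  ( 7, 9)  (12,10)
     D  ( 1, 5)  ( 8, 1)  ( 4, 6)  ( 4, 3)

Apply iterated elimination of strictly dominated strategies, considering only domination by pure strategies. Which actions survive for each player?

P1 drop B (A beats it: P:8>4 Q:4>2 R:8>4 S:10>7)
P1 drop D (C beats it: P:9>1 Q:9>8 R:7>4 S:12>4)
P2 drop P (R beats it: A:11>2 C:9>6)
P2 drop Q (R beats it: A:11>8 C:9>0)
P1→{A,C} P2→{R,S}

Remaining: P1:{A,C} P2:{R,S}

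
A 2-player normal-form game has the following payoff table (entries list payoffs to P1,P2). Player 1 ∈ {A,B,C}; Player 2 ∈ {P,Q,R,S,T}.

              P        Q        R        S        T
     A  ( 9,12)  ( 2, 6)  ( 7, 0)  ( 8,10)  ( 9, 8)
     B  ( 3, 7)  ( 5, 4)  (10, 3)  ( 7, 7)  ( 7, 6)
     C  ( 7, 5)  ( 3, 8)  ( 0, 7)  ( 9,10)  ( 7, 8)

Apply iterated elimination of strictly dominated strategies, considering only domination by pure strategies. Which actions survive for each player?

Survivors P1:{A,C} P2:{P,S}

P2 drop Q (S beats it: A:10>6 B:7>4 C:10>8)
P2 drop R (S beats it: A:10>0 B:7>3 C:10>7)
P1 drop B (A beats it: P:9>3 S:8>7 T:9>7)
P2 drop T (S beats it: A:10>8 C:10>8)
P1→{A,C} P2→{P,S}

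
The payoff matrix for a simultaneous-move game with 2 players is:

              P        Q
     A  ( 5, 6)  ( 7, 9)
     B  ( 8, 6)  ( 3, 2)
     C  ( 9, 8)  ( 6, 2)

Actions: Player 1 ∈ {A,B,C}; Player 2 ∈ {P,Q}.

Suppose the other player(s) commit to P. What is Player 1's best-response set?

argmax u_1 = {C}

u_1(A vs P) = 5
u_1(B vs P) = 8
u_1(C vs P) = 9
max payoff 9 at {C}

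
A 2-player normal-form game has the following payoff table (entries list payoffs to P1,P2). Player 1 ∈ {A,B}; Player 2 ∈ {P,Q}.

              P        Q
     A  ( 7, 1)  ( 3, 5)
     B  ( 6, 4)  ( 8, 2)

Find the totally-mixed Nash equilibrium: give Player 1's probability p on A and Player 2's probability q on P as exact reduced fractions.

P1 mixes 1/3 on A; P2 mixes 5/6 on P

P1 indiff ⇒ q·7+(1-q)·3 = q·6+(1-q)·8 ⇒ q(1) = (1-q)(5) ⇒ q = 5/6
P2 indiff ⇒ p·1+(1-p)·4 = p·5+(1-p)·2 ⇒ p(-4) = (1-p)(-2) ⇒ p = 1/3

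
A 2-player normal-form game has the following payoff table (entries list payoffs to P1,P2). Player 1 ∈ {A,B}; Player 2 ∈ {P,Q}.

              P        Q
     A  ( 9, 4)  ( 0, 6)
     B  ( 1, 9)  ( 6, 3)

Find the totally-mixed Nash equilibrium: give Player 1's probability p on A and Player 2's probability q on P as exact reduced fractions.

P1 indiff ⇒ q·9+(1-q)·0 = q·1+(1-q)·6 ⇒ q(8) = (1-q)(6) ⇒ q = 3/7
P2 indiff ⇒ p·4+(1-p)·9 = p·6+(1-p)·3 ⇒ p(-2) = (1-p)(-6) ⇒ p = 3/4

p=3/4, q=3/7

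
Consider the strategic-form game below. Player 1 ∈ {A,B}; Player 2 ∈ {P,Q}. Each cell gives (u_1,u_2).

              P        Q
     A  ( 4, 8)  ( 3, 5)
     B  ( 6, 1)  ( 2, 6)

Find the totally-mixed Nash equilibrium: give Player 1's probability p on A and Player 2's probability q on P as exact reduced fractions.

P1 mixes 5/8 on A; P2 mixes 1/3 on P

P1 indiff ⇒ q·4+(1-q)·3 = q·6+(1-q)·2 ⇒ q(-2) = (1-q)(-1) ⇒ q = 1/3
P2 indiff ⇒ p·8+(1-p)·1 = p·5+(1-p)·6 ⇒ p(3) = (1-p)(5) ⇒ p = 5/8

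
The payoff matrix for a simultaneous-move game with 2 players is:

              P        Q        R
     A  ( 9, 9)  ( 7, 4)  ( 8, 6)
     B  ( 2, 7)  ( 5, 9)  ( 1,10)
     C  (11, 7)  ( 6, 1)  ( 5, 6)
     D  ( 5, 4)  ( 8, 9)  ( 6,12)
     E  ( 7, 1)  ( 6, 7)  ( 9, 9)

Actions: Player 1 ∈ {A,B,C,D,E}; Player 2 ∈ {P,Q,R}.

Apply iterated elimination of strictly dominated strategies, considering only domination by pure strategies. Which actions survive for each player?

P1 drop B (A beats it: P:9>2 Q:7>5 R:8>1)
P2 drop Q (R beats it: A:6>4 C:6>1 D:12>9 E:9>7)
P1 drop D (A beats it: P:9>5 R:8>6)
P1→{A,C,E} P2→{P,R}

Survivors P1:{A,C,E} P2:{P,R}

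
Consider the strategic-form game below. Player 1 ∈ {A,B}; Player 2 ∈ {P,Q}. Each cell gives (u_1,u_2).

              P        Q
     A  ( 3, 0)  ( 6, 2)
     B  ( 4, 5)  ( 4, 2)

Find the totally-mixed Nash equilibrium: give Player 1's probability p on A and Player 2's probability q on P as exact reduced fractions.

P1 indiff ⇒ q·3+(1-q)·6 = q·4+(1-q)·4 ⇒ q(-1) = (1-q)(-2) ⇒ q = 2/3
P2 indiff ⇒ p·0+(1-p)·5 = p·2+(1-p)·2 ⇒ p(-2) = (1-p)(-3) ⇒ p = 3/5

p=3/5, q=2/3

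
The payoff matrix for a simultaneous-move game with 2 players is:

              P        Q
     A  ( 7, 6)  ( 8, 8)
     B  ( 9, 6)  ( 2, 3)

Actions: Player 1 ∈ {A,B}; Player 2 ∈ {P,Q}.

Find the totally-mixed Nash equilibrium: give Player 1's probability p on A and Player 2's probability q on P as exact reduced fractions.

P1 indiff ⇒ q·7+(1-q)·8 = q·9+(1-q)·2 ⇒ q(-2) = (1-q)(-6) ⇒ q = 3/4
P2 indiff ⇒ p·6+(1-p)·6 = p·8+(1-p)·3 ⇒ p(-2) = (1-p)(-3) ⇒ p = 3/5

p=3/5, q=3/4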